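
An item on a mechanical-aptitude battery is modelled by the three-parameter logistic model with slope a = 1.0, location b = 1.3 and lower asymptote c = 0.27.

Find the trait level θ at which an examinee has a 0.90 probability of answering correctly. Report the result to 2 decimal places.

3.14

P(θ) = c + (1 − c) · 1 / (1 + exp(−a(θ − b)))
Remove guessing floor: (0.90 − 0.27)/(1 − 0.27) = 0.8630
logit = ln(0.8630/0.1370) = 1.8405
θ = b + logit/(a) = 1.3 + 1.8405/1.0000 = 3.1405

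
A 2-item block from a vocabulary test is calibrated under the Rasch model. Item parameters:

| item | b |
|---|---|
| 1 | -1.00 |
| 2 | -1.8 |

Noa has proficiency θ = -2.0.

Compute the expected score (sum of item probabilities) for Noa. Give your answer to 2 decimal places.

0.72

P(θ) = 1 / (1 + exp(−(θ − b)))
P_1 = 1/(1+e^{1.0000}) = 0.2689
P_2 = 1/(1+e^{0.2000}) = 0.4502
E[score] = 0.2689 + 0.4502 = 0.7191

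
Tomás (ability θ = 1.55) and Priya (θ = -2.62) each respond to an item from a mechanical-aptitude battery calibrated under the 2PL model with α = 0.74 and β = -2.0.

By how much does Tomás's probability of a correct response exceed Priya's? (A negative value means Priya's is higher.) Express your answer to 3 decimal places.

0.545

P(θ) = 1 / (1 + exp(−α(θ − β)))
P(Tomás) = 0.9326  [exponent 2.6270]
P(Priya) = 0.3873  [exponent -0.4588]
Difference = 0.9326 − 0.3873 = 0.5453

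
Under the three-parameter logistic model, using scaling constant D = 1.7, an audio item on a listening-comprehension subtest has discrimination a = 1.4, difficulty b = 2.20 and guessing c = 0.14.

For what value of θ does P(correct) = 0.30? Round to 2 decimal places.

1.58

P(θ) = c + (1 − c) · 1 / (1 + exp(−D·a(θ − b)))
Remove guessing floor: (0.30 − 0.14)/(1 − 0.14) = 0.1860
logit = ln(0.1860/0.8140) = -1.4759
θ = b + logit/(1.7·a) = 2.20 + (-1.4759)/2.3800 = 1.5799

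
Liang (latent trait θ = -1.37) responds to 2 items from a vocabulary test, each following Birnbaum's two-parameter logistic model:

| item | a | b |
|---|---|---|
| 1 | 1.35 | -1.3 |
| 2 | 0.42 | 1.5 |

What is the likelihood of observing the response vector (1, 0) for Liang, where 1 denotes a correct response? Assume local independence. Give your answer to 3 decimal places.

0.367

P(θ) = 1 / (1 + exp(−a(θ − b)))
P_1 = 1/(1+e^{0.0945}) = 0.4764
P_2 = 1/(1+e^{1.2054}) = 0.2305
L = P_1 × (1−P_2) = 0.4764 × 0.7695 = 0.36658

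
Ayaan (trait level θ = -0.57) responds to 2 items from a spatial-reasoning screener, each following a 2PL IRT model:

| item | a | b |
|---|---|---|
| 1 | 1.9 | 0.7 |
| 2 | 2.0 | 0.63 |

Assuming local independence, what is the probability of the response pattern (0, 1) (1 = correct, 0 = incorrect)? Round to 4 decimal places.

P(θ) = 1 / (1 + exp(−a(θ − b)))
P_1 = 1/(1+e^{2.4130}) = 0.0822
P_2 = 1/(1+e^{2.4000}) = 0.0832
L = (1−P_1) × P_2 = 0.9178 × 0.0832 = 0.07634

0.0763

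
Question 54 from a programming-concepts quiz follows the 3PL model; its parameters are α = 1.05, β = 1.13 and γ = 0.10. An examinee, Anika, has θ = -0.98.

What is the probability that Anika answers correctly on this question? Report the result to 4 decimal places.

0.1885

P(θ) = γ + (1 − γ) · 1 / (1 + exp(−α(θ − β)))
Exponent: 1.05 × (-0.98 − 1.13) = -2.2155
1/(1 + e^{2.2155}) = 0.0984
P = 0.10 + 0.90 × 0.0984 = 0.1885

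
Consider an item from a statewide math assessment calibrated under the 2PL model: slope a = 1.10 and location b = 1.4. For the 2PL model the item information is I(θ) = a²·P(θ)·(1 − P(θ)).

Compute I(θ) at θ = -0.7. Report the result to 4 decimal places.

0.0994

P = 1/(1+e^{2.3100}) = 0.0903
P(1−P) = 0.0903 × 0.9097 = 0.0821
I = a² × P(1−P) = 1.10² × 0.0821 = 0.09939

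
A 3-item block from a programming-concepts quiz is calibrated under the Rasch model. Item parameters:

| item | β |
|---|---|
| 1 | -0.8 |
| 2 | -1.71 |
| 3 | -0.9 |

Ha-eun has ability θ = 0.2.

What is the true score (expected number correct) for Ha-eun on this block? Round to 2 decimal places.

P(θ) = 1 / (1 + exp(−(θ − β)))
P_1 = 1/(1+e^{-1.0000}) = 0.7311
P_2 = 1/(1+e^{-1.9100}) = 0.8710
P_3 = 1/(1+e^{-1.1000}) = 0.7503
E[score] = 0.7311 + 0.8710 + 0.7503 = 2.3523

2.35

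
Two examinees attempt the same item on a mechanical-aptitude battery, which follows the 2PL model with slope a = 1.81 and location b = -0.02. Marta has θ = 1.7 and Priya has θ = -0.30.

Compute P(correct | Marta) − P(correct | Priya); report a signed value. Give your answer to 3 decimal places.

P(θ) = 1 / (1 + exp(−a(θ − b)))
P(Marta) = 0.9574  [exponent 3.1132]
P(Priya) = 0.3759  [exponent -0.5068]
Difference = 0.9574 − 0.3759 = 0.5815

0.581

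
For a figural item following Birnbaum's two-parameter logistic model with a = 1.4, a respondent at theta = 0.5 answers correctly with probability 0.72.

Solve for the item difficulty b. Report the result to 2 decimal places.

P(theta) = 1 / (1 + exp(−a(theta − b)))
logit(0.72) = ln(0.72/0.28) = 0.9445
b = theta − logit/(a) = 0.5 − 0.9445/1.4000 = -0.1746

-0.17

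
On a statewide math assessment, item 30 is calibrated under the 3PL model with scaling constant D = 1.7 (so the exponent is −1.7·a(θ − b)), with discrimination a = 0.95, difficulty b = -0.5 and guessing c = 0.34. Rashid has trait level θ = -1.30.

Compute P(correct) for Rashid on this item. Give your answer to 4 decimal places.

P(θ) = c + (1 − c) · 1 / (1 + exp(−D·a(θ − b)))
Exponent: 1.7 × 0.95 × (-1.30 − (-0.5)) = -1.2920
1/(1 + e^{1.2920}) = 0.2155
P = 0.34 + 0.66 × 0.2155 = 0.4822

0.4822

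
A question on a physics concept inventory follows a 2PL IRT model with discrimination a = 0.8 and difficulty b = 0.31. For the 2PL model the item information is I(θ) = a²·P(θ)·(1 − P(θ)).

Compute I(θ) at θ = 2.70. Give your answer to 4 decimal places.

P = 1/(1+e^{-1.9120}) = 0.8712
P(1−P) = 0.8712 × 0.1288 = 0.1122
I = a² × P(1−P) = 0.8² × 0.1122 = 0.07179

0.0718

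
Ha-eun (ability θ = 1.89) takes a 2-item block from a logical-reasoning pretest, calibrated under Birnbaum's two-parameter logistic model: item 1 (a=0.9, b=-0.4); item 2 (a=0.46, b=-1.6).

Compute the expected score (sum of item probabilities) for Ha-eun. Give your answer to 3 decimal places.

1.720

P(θ) = 1 / (1 + exp(−a(θ − b)))
P_1 = 1/(1+e^{-2.0610}) = 0.8871
P_2 = 1/(1+e^{-1.6054}) = 0.8328
E[score] = 0.8871 + 0.8328 = 1.7198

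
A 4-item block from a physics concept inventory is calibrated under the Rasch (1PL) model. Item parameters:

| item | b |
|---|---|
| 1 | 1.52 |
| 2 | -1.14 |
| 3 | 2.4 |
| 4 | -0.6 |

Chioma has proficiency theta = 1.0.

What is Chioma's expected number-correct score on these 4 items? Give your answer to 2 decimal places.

2.30

P(theta) = 1 / (1 + exp(−(theta − b)))
P_1 = 1/(1+e^{0.5200}) = 0.3729
P_2 = 1/(1+e^{-2.1400}) = 0.8947
P_3 = 1/(1+e^{1.4000}) = 0.1978
P_4 = 1/(1+e^{-1.6000}) = 0.8320
E[score] = 0.3729 + 0.8947 + 0.1978 + 0.8320 = 2.2974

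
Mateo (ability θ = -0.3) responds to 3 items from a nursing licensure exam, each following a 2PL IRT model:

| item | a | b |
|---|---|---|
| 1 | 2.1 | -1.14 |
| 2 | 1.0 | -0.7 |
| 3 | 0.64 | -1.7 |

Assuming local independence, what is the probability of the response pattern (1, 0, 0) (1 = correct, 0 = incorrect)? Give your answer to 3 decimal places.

P(θ) = 1 / (1 + exp(−a(θ − b)))
P_1 = 1/(1+e^{-1.7640}) = 0.8537
P_2 = 1/(1+e^{-0.4000}) = 0.5987
P_3 = 1/(1+e^{-0.8960}) = 0.7101
L = P_1 × (1−P_2) × (1−P_3) = 0.8537 × 0.4013 × 0.2899 = 0.09931

0.099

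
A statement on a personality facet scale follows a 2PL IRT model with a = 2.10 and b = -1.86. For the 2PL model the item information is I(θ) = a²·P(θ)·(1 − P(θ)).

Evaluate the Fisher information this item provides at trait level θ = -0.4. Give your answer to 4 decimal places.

P = 1/(1+e^{-3.0660}) = 0.9555
P(1−P) = 0.9555 × 0.0445 = 0.0425
I = a² × P(1−P) = 2.10² × 0.0425 = 0.18764

0.1876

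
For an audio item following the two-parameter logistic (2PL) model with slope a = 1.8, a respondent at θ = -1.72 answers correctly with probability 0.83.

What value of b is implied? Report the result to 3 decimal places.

-2.601

P(θ) = 1 / (1 + exp(−a(θ − b)))
logit(0.83) = ln(0.83/0.17) = 1.5856
b = θ − logit/(a) = -1.72 − 1.5856/1.8000 = -2.6009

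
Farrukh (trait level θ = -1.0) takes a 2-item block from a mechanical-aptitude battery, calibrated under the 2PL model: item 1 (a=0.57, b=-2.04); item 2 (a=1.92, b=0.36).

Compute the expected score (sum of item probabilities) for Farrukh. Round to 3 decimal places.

0.712

P(θ) = 1 / (1 + exp(−a(θ − b)))
P_1 = 1/(1+e^{-0.5928}) = 0.6440
P_2 = 1/(1+e^{2.6112}) = 0.0684
E[score] = 0.6440 + 0.0684 = 0.7124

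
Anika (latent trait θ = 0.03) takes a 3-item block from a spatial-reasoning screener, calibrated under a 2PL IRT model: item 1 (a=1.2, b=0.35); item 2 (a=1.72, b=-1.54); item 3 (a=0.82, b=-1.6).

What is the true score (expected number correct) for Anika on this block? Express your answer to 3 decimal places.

P(θ) = 1 / (1 + exp(−a(θ − b)))
P_1 = 1/(1+e^{0.3840}) = 0.4052
P_2 = 1/(1+e^{-2.7004}) = 0.9371
P_3 = 1/(1+e^{-1.3366}) = 0.7919
E[score] = 0.4052 + 0.9371 + 0.7919 = 2.1341

2.134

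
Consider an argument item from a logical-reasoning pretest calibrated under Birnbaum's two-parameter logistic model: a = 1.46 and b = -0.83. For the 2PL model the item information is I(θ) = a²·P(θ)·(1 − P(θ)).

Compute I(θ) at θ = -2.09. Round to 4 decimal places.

0.2522

P = 1/(1+e^{1.8396}) = 0.1371
P(1−P) = 0.1371 × 0.8629 = 0.1183
I = a² × P(1−P) = 1.46² × 0.1183 = 0.25217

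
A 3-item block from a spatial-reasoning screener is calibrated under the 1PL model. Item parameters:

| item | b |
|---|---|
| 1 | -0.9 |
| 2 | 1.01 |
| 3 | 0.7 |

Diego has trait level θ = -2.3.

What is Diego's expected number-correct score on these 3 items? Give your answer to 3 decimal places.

0.280

P(θ) = 1 / (1 + exp(−(θ − b)))
P_1 = 1/(1+e^{1.4000}) = 0.1978
P_2 = 1/(1+e^{3.3100}) = 0.0352
P_3 = 1/(1+e^{3.0000}) = 0.0474
E[score] = 0.1978 + 0.0352 + 0.0474 = 0.2805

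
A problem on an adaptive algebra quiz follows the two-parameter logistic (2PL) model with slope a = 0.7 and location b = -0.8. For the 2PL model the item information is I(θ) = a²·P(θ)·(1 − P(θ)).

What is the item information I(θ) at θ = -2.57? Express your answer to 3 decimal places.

P = 1/(1+e^{1.2390}) = 0.2246
P(1−P) = 0.2246 × 0.7754 = 0.1742
I = a² × P(1−P) = 0.7² × 0.1742 = 0.08534

0.085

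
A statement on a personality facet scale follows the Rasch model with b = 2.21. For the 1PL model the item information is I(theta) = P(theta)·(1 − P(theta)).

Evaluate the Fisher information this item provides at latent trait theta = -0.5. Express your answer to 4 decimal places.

0.0585

P = 1/(1+e^{2.7100}) = 0.0624
P(1−P) = 0.0624 × 0.9376 = 0.0585
I = P(1−P) = 0.05849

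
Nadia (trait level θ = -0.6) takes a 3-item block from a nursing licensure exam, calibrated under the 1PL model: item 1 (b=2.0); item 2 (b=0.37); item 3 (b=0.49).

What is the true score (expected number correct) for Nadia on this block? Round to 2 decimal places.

P(θ) = 1 / (1 + exp(−(θ − b)))
P_1 = 1/(1+e^{2.6000}) = 0.0691
P_2 = 1/(1+e^{0.9700}) = 0.2749
P_3 = 1/(1+e^{1.0900}) = 0.2516
E[score] = 0.0691 + 0.2749 + 0.2516 = 0.5956

0.60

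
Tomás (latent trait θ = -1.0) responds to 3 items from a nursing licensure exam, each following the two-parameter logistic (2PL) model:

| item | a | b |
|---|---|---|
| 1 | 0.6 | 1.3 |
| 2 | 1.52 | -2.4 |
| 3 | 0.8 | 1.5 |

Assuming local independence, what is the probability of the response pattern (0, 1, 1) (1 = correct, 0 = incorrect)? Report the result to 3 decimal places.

0.085

P(θ) = 1 / (1 + exp(−a(θ − b)))
P_1 = 1/(1+e^{1.3800}) = 0.2010
P_2 = 1/(1+e^{-2.1280}) = 0.8936
P_3 = 1/(1+e^{2.0000}) = 0.1192
L = (1−P_1) × P_2 × P_3 = 0.7990 × 0.8936 × 0.1192 = 0.08511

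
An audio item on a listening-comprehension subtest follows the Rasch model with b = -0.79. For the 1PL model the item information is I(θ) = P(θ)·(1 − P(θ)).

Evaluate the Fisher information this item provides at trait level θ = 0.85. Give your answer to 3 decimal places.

P = 1/(1+e^{-1.6400}) = 0.8375
P(1−P) = 0.8375 × 0.1625 = 0.1361
I = P(1−P) = 0.13607

0.136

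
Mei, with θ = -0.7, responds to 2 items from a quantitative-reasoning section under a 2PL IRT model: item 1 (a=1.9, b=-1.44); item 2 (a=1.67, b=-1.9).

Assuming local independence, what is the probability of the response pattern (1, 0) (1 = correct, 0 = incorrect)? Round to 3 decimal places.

P(θ) = 1 / (1 + exp(−a(θ − b)))
P_1 = 1/(1+e^{-1.4060}) = 0.8031
P_2 = 1/(1+e^{-2.0040}) = 0.8812
L = P_1 × (1−P_2) = 0.8031 × 0.1188 = 0.09540

0.095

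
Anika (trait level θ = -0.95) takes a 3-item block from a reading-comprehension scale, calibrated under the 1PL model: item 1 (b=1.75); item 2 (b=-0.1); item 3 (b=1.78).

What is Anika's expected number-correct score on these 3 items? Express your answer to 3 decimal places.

0.424

P(θ) = 1 / (1 + exp(−(θ − b)))
P_1 = 1/(1+e^{2.7000}) = 0.0630
P_2 = 1/(1+e^{0.8500}) = 0.2994
P_3 = 1/(1+e^{2.7300}) = 0.0612
E[score] = 0.0630 + 0.2994 + 0.0612 = 0.4236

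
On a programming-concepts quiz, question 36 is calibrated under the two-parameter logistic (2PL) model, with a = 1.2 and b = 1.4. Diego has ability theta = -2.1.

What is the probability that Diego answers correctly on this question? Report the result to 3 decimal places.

0.015

P(theta) = 1 / (1 + exp(−a(theta − b)))
Exponent: 1.2 × (-2.1 − 1.4) = -4.2000
1/(1 + e^{4.2000}) = 0.0148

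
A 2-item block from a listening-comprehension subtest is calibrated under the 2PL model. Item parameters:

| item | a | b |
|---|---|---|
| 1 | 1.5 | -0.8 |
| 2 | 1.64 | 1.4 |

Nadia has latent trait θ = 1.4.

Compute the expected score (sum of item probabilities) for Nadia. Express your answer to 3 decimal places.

P(θ) = 1 / (1 + exp(−a(θ − b)))
P_1 = 1/(1+e^{-3.3000}) = 0.9644
P_2 = 1/(1+e^{0.0000}) = 0.5000
E[score] = 0.9644 + 0.5000 = 1.4644

1.464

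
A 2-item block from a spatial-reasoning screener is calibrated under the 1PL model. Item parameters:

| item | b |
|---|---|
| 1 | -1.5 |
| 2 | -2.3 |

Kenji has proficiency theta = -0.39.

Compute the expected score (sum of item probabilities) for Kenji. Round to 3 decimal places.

1.623

P(theta) = 1 / (1 + exp(−(theta − b)))
P_1 = 1/(1+e^{-1.1100}) = 0.7521
P_2 = 1/(1+e^{-1.9100}) = 0.8710
E[score] = 0.7521 + 0.8710 = 1.6231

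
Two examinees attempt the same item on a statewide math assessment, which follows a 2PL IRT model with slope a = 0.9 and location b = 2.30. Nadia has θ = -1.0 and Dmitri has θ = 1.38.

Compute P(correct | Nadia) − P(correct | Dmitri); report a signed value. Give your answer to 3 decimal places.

-0.255

P(θ) = 1 / (1 + exp(−a(θ − b)))
P(Nadia) = 0.0488  [exponent -2.9700]
P(Dmitri) = 0.3041  [exponent -0.8280]
Difference = 0.0488 − 0.3041 = -0.2553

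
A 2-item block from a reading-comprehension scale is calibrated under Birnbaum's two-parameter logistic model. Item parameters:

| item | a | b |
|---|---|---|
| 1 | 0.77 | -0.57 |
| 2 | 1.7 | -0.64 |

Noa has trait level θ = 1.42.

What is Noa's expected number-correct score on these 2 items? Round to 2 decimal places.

1.79

P(θ) = 1 / (1 + exp(−a(θ − b)))
P_1 = 1/(1+e^{-1.5323}) = 0.8223
P_2 = 1/(1+e^{-3.5020}) = 0.9707
E[score] = 0.8223 + 0.9707 = 1.7931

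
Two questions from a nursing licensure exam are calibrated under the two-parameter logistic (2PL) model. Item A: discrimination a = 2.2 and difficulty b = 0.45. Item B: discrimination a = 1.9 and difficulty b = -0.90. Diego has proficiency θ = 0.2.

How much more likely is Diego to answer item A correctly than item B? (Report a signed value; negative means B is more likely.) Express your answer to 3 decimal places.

P(θ) = 1 / (1 + exp(−a(θ − b)))
P_A = 0.3659
P_B = 0.8899
P_A − P_B = -0.5241

-0.524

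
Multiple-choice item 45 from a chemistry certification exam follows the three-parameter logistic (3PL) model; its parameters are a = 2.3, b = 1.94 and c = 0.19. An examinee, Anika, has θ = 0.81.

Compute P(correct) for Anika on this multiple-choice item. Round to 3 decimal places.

P(θ) = c + (1 − c) · 1 / (1 + exp(−a(θ − b)))
Exponent: 2.3 × (0.81 − 1.94) = -2.5990
1/(1 + e^{2.5990}) = 0.0692
P = 0.19 + 0.81 × 0.0692 = 0.2461

0.246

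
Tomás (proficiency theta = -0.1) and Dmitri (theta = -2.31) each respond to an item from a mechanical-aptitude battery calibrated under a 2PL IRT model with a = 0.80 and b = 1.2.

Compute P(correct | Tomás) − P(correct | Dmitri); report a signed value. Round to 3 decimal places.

0.204

P(theta) = 1 / (1 + exp(−a(theta − b)))
P(Tomás) = 0.2611  [exponent -1.0400]
P(Dmitri) = 0.0569  [exponent -2.8080]
Difference = 0.2611 − 0.0569 = 0.2043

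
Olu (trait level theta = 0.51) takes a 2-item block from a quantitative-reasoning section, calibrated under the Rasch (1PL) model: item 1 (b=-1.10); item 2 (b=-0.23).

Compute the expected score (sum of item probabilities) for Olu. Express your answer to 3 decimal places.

1.510

P(theta) = 1 / (1 + exp(−(theta − b)))
P_1 = 1/(1+e^{-1.6100}) = 0.8334
P_2 = 1/(1+e^{-0.7400}) = 0.6770
E[score] = 0.8334 + 0.6770 = 1.5104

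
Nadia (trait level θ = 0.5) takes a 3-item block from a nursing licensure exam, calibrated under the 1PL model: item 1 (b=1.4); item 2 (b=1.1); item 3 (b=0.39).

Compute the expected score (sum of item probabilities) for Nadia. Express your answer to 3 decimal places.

1.171

P(θ) = 1 / (1 + exp(−(θ − b)))
P_1 = 1/(1+e^{0.9000}) = 0.2891
P_2 = 1/(1+e^{0.6000}) = 0.3543
P_3 = 1/(1+e^{-0.1100}) = 0.5275
E[score] = 0.2891 + 0.3543 + 0.5275 = 1.1709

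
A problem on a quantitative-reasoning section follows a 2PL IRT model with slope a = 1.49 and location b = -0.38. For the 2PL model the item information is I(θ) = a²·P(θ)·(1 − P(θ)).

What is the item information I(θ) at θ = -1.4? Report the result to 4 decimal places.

0.3270

P = 1/(1+e^{1.5198}) = 0.1795
P(1−P) = 0.1795 × 0.8205 = 0.1473
I = a² × P(1−P) = 1.49² × 0.1473 = 0.32696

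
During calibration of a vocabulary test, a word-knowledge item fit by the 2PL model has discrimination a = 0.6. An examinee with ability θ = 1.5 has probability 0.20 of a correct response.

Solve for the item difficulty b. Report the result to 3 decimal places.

3.810

P(θ) = 1 / (1 + exp(−a(θ − b)))
logit(0.20) = ln(0.20/0.80) = -1.3863
b = θ − logit/(a) = 1.5 − (-1.3863)/0.6000 = 3.8105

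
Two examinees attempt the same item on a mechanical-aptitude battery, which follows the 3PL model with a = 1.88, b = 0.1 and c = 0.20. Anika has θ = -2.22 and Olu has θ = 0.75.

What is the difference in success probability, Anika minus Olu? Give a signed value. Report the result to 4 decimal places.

P(θ) = c + (1 − c) · 1 / (1 + exp(−a(θ − b)))
P(Anika) = 0.2101  [exponent -4.3616]
P(Olu) = 0.8179  [exponent 1.2220]
Difference = 0.2101 − 0.8179 = -0.6079

-0.6079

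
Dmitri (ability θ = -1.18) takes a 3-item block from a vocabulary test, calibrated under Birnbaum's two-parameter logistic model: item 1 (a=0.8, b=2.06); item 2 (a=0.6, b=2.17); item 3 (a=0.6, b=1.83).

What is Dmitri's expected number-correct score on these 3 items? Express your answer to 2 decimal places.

P(θ) = 1 / (1 + exp(−a(θ − b)))
P_1 = 1/(1+e^{2.5920}) = 0.0697
P_2 = 1/(1+e^{2.0100}) = 0.1182
P_3 = 1/(1+e^{1.8060}) = 0.1411
E[score] = 0.0697 + 0.1182 + 0.1411 = 0.3289

0.33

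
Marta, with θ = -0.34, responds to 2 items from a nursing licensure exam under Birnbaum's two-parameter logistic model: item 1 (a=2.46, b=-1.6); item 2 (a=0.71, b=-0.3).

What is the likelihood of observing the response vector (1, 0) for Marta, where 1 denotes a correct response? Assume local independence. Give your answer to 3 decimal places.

P(θ) = 1 / (1 + exp(−a(θ − b)))
P_1 = 1/(1+e^{-3.0996}) = 0.9569
P_2 = 1/(1+e^{0.0284}) = 0.4929
L = P_1 × (1−P_2) = 0.9569 × 0.5071 = 0.48523

0.485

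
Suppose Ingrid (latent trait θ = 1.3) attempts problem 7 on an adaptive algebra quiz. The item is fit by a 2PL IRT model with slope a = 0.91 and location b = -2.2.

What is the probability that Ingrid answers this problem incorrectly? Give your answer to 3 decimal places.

P(θ) = 1 / (1 + exp(−a(θ − b)))
Exponent: 0.91 × (1.3 − (-2.2)) = 3.1850
1/(1 + e^{-3.1850}) = 0.9603
P(incorrect) = 1 − 0.9603 = 0.0397

0.040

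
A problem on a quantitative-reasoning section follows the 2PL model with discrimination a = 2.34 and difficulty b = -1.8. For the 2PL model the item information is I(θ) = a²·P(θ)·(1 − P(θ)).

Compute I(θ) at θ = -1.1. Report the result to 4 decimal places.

P = 1/(1+e^{-1.6380}) = 0.8373
P(1−P) = 0.8373 × 0.1627 = 0.1363
I = a² × P(1−P) = 2.34² × 0.1363 = 0.74607

0.7461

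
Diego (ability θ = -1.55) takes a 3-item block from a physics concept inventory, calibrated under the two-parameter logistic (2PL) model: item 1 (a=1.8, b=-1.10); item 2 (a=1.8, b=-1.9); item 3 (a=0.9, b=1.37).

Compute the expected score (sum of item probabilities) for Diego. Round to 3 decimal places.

P(θ) = 1 / (1 + exp(−a(θ − b)))
P_1 = 1/(1+e^{0.8100}) = 0.3079
P_2 = 1/(1+e^{-0.6300}) = 0.6525
P_3 = 1/(1+e^{2.6280}) = 0.0674
E[score] = 0.3079 + 0.6525 + 0.0674 = 1.0277

1.028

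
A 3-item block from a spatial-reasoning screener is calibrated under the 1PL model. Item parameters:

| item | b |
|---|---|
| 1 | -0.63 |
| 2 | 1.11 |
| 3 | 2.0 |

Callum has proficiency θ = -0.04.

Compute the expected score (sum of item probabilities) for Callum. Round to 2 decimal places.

P(θ) = 1 / (1 + exp(−(θ − b)))
P_1 = 1/(1+e^{-0.5900}) = 0.6434
P_2 = 1/(1+e^{1.1500}) = 0.2405
P_3 = 1/(1+e^{2.0400}) = 0.1151
E[score] = 0.6434 + 0.2405 + 0.1151 = 0.9989

1.00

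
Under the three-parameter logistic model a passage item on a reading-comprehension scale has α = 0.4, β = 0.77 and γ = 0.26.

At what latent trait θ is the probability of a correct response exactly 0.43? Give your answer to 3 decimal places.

-2.255

P(θ) = γ + (1 − γ) · 1 / (1 + exp(−α(θ − β)))
Remove guessing floor: (0.43 − 0.26)/(1 − 0.26) = 0.2297
logit = ln(0.2297/0.7703) = -1.2098
θ = β + logit/(α) = 0.77 + (-1.2098)/0.4000 = -2.2546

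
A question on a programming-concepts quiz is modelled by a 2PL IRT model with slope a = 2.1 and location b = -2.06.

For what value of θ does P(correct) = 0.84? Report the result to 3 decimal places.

-1.270

P(θ) = 1 / (1 + exp(−a(θ − b)))
logit = ln(0.8400/0.1600) = 1.6582
θ = b + logit/(a) = -2.06 + 1.6582/2.1000 = -1.2704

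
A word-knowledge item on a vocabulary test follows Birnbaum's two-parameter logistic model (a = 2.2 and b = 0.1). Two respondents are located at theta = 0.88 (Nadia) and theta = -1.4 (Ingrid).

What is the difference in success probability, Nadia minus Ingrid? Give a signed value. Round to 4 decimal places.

0.8120

P(theta) = 1 / (1 + exp(−a(theta − b)))
P(Nadia) = 0.8476  [exponent 1.7160]
P(Ingrid) = 0.0356  [exponent -3.3000]
Difference = 0.8476 − 0.0356 = 0.8120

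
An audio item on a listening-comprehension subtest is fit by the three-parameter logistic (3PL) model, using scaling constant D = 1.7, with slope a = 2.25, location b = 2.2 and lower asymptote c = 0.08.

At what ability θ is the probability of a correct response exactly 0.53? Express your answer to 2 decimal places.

P(θ) = c + (1 − c) · 1 / (1 + exp(−D·a(θ − b)))
Remove guessing floor: (0.53 − 0.08)/(1 − 0.08) = 0.4891
logit = ln(0.4891/0.5109) = -0.0435
θ = b + logit/(1.7·a) = 2.2 + (-0.0435)/3.8250 = 2.1886

2.19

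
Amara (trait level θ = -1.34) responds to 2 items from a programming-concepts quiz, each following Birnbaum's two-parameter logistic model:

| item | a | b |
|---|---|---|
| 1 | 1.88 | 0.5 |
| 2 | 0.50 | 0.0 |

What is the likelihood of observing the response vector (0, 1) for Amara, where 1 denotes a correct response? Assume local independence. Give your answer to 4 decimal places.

0.3282

P(θ) = 1 / (1 + exp(−a(θ − b)))
P_1 = 1/(1+e^{3.4592}) = 0.0305
P_2 = 1/(1+e^{0.6700}) = 0.3385
L = (1−P_1) × P_2 = 0.9695 × 0.3385 = 0.32817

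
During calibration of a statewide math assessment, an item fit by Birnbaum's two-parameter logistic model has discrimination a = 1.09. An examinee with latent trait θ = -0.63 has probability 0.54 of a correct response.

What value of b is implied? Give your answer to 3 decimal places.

-0.777

P(θ) = 1 / (1 + exp(−a(θ − b)))
logit(0.54) = ln(0.54/0.46) = 0.1603
b = θ − logit/(a) = -0.63 − 0.1603/1.0900 = -0.7771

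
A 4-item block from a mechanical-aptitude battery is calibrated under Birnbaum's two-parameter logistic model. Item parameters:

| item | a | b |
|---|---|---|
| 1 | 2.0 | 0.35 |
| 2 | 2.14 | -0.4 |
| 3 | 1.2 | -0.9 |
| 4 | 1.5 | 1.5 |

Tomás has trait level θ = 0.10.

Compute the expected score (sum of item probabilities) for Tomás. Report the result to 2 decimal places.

2.00

P(θ) = 1 / (1 + exp(−a(θ − b)))
P_1 = 1/(1+e^{0.5000}) = 0.3775
P_2 = 1/(1+e^{-1.0700}) = 0.7446
P_3 = 1/(1+e^{-1.2000}) = 0.7685
P_4 = 1/(1+e^{2.1000}) = 0.1091
E[score] = 0.3775 + 0.7446 + 0.7685 + 0.1091 = 1.9998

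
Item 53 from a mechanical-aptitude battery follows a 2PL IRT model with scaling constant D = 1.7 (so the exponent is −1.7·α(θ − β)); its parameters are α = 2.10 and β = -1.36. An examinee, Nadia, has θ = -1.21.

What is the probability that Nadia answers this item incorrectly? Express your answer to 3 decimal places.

P(θ) = 1 / (1 + exp(−D·α(θ − β)))
Exponent: 1.7 × 2.10 × (-1.21 − (-1.36)) = 0.5355
1/(1 + e^{-0.5355}) = 0.6308
P = 0.6308
P(incorrect) = 1 − 0.6308 = 0.3692

0.369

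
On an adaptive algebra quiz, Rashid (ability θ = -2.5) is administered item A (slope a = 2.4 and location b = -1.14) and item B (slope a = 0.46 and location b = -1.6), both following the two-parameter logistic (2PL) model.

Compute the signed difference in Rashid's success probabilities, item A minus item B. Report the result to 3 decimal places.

-0.361

P(θ) = 1 / (1 + exp(−a(θ − b)))
P_A = 0.0368
P_B = 0.3980
P_A − P_B = -0.3611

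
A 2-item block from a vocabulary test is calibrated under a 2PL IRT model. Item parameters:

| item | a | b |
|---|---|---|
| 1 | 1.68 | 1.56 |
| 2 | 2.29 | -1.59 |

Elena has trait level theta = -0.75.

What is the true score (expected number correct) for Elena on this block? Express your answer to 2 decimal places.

0.89

P(theta) = 1 / (1 + exp(−a(theta − b)))
P_1 = 1/(1+e^{3.8808}) = 0.0202
P_2 = 1/(1+e^{-1.9236}) = 0.8725
E[score] = 0.0202 + 0.8725 = 0.8928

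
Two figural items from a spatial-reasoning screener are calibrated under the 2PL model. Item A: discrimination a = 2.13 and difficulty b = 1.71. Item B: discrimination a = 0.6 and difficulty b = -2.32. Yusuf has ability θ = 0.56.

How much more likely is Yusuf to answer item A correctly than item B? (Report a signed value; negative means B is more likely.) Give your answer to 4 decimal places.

-0.7697

P(θ) = 1 / (1 + exp(−a(θ − b)))
P_A = 0.0795
P_B = 0.8492
P_A − P_B = -0.7697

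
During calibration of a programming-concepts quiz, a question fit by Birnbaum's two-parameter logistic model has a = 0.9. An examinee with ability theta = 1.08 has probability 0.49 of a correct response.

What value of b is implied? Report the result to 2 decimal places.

1.12

P(theta) = 1 / (1 + exp(−a(theta − b)))
logit(0.49) = ln(0.49/0.51) = -0.0400
b = theta − logit/(a) = 1.08 − (-0.0400)/0.9000 = 1.1245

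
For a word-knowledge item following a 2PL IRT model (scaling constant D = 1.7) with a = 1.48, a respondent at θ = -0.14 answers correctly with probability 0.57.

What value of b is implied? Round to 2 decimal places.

P(θ) = 1 / (1 + exp(−D·a(θ − b)))
logit(0.57) = ln(0.57/0.43) = 0.2819
b = θ − logit/(1.7·a) = -0.14 − 0.2819/2.5160 = -0.2520

-0.25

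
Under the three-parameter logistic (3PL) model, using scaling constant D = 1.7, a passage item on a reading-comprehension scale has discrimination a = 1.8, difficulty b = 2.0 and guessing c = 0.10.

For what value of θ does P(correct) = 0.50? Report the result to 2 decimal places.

P(θ) = c + (1 − c) · 1 / (1 + exp(−D·a(θ − b)))
Remove guessing floor: (0.50 − 0.10)/(1 − 0.10) = 0.4444
logit = ln(0.4444/0.5556) = -0.2231
θ = b + logit/(1.7·a) = 2.0 + (-0.2231)/3.0600 = 1.9271

1.93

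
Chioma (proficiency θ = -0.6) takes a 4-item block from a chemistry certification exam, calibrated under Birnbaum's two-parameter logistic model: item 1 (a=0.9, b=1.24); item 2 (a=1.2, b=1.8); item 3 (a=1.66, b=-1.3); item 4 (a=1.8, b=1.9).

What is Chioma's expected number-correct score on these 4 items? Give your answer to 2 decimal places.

P(θ) = 1 / (1 + exp(−a(θ − b)))
P_1 = 1/(1+e^{1.6560}) = 0.1603
P_2 = 1/(1+e^{2.8800}) = 0.0532
P_3 = 1/(1+e^{-1.1620}) = 0.7617
P_4 = 1/(1+e^{4.5000}) = 0.0110
E[score] = 0.1603 + 0.0532 + 0.7617 + 0.0110 = 0.9861

0.99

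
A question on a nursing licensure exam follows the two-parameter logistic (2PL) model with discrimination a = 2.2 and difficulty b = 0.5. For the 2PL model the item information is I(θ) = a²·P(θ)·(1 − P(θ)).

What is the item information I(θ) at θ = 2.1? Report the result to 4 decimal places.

0.1351

P = 1/(1+e^{-3.5200}) = 0.9713
P(1−P) = 0.9713 × 0.0287 = 0.0279
I = a² × P(1−P) = 2.2² × 0.0279 = 0.13514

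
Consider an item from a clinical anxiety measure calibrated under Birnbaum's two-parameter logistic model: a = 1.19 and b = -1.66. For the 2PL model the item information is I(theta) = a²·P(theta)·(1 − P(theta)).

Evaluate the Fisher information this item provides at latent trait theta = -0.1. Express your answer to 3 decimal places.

0.165

P = 1/(1+e^{-1.8564}) = 0.8649
P(1−P) = 0.8649 × 0.1351 = 0.1169
I = a² × P(1−P) = 1.19² × 0.1169 = 0.16549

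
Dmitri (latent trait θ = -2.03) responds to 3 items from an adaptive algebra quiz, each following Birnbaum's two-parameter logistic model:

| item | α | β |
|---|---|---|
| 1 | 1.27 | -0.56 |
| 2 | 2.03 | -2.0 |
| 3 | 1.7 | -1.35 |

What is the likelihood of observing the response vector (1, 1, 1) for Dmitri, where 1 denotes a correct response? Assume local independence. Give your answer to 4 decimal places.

P(θ) = 1 / (1 + exp(−α(θ − β)))
P_1 = 1/(1+e^{1.8669}) = 0.1339
P_2 = 1/(1+e^{0.0609}) = 0.4848
P_3 = 1/(1+e^{1.1560}) = 0.2394
L = P_1 × P_2 × P_3 = 0.1339 × 0.4848 × 0.2394 = 0.01554

0.0155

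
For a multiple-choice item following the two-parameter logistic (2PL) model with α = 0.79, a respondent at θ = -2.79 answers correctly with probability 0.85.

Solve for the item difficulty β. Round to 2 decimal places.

-4.99

P(θ) = 1 / (1 + exp(−α(θ − β)))
logit(0.85) = ln(0.85/0.15) = 1.7346
β = θ − logit/(α) = -2.79 − 1.7346/0.7900 = -4.9857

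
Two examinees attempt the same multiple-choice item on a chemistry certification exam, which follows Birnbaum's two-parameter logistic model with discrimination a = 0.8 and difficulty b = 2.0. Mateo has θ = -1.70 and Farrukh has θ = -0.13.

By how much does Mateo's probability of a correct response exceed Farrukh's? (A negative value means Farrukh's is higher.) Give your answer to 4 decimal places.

-0.1047

P(θ) = 1 / (1 + exp(−a(θ − b)))
P(Mateo) = 0.0493  [exponent -2.9600]
P(Farrukh) = 0.1539  [exponent -1.7040]
Difference = 0.0493 − 0.1539 = -0.1047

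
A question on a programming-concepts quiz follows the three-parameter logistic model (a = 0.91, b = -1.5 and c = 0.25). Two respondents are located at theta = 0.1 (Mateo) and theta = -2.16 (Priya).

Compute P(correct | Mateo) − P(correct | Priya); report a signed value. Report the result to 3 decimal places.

P(theta) = c + (1 − c) · 1 / (1 + exp(−a(theta − b)))
P(Mateo) = 0.8582  [exponent 1.4560]
P(Priya) = 0.5157  [exponent -0.6006]
Difference = 0.8582 − 0.5157 = 0.3425

0.343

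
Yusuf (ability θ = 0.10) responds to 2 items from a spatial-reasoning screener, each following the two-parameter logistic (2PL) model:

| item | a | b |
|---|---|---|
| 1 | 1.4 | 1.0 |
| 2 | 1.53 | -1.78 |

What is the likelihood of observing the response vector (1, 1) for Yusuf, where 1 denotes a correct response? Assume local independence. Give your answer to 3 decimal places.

0.209

P(θ) = 1 / (1 + exp(−a(θ − b)))
P_1 = 1/(1+e^{1.2600}) = 0.2210
P_2 = 1/(1+e^{-2.8764}) = 0.9467
L = P_1 × P_2 = 0.2210 × 0.9467 = 0.20919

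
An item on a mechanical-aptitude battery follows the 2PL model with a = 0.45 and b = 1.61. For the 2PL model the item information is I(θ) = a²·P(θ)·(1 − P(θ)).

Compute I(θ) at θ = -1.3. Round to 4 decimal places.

0.0339

P = 1/(1+e^{1.3095}) = 0.2126
P(1−P) = 0.2126 × 0.7874 = 0.1674
I = a² × P(1−P) = 0.45² × 0.1674 = 0.03390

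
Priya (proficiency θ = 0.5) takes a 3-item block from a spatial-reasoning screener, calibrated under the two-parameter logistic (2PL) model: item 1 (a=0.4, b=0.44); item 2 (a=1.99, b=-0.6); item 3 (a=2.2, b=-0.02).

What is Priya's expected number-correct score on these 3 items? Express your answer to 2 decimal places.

2.16

P(θ) = 1 / (1 + exp(−a(θ − b)))
P_1 = 1/(1+e^{-0.0240}) = 0.5060
P_2 = 1/(1+e^{-2.1890}) = 0.8993
P_3 = 1/(1+e^{-1.1440}) = 0.7584
E[score] = 0.5060 + 0.8993 + 0.7584 = 2.1637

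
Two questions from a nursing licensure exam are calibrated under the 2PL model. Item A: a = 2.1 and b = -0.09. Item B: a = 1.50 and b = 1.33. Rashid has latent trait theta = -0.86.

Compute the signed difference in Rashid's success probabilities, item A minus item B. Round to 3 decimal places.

P(theta) = 1 / (1 + exp(−a(theta − b)))
P_A = 0.1656
P_B = 0.0361
P_A − P_B = 0.1295

0.130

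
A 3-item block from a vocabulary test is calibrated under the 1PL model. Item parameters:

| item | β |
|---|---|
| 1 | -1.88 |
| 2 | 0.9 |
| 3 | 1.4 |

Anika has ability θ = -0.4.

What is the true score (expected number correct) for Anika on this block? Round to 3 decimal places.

1.171

P(θ) = 1 / (1 + exp(−(θ − β)))
P_1 = 1/(1+e^{-1.4800}) = 0.8146
P_2 = 1/(1+e^{1.3000}) = 0.2142
P_3 = 1/(1+e^{1.8000}) = 0.1419
E[score] = 0.8146 + 0.2142 + 0.1419 = 1.1706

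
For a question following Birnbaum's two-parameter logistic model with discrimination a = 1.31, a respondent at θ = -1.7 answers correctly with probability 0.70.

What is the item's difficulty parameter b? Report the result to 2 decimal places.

-2.35

P(θ) = 1 / (1 + exp(−a(θ − b)))
logit(0.70) = ln(0.70/0.30) = 0.8473
b = θ − logit/(a) = -1.7 − 0.8473/1.3100 = -2.3468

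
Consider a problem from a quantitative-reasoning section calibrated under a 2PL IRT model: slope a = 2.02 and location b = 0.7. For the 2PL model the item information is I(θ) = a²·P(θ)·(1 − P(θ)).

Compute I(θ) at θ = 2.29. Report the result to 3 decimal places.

0.152

P = 1/(1+e^{-3.2118}) = 0.9613
P(1−P) = 0.9613 × 0.0387 = 0.0372
I = a² × P(1−P) = 2.02² × 0.0372 = 0.15189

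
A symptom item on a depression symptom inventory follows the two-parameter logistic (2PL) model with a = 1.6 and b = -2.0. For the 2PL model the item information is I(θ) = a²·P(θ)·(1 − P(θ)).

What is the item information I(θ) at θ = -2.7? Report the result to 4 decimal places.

P = 1/(1+e^{1.1200}) = 0.2460
P(1−P) = 0.2460 × 0.7540 = 0.1855
I = a² × P(1−P) = 1.6² × 0.1855 = 0.47485

0.4749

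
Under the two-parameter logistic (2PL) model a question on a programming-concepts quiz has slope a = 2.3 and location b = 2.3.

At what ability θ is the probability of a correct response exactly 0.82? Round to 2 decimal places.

2.96

P(θ) = 1 / (1 + exp(−a(θ − b)))
logit = ln(0.8200/0.1800) = 1.5163
θ = b + logit/(a) = 2.3 + 1.5163/2.3000 = 2.9593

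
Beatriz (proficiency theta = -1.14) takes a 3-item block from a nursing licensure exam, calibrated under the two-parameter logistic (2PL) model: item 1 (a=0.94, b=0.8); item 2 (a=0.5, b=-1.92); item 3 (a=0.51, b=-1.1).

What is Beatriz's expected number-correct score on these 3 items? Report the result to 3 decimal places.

P(theta) = 1 / (1 + exp(−a(theta − b)))
P_1 = 1/(1+e^{1.8236}) = 0.1390
P_2 = 1/(1+e^{-0.3900}) = 0.5963
P_3 = 1/(1+e^{0.0204}) = 0.4949
E[score] = 0.1390 + 0.5963 + 0.4949 = 1.2302

1.230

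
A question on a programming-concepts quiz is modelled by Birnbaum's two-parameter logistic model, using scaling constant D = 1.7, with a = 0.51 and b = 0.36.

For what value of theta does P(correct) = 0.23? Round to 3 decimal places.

P(theta) = 1 / (1 + exp(−D·a(theta − b)))
logit = ln(0.2300/0.7700) = -1.2083
theta = b + logit/(1.7·a) = 0.36 + (-1.2083)/0.8670 = -1.0337

-1.034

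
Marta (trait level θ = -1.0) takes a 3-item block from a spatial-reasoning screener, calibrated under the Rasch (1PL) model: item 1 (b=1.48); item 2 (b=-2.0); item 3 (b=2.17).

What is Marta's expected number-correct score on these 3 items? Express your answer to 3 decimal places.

P(θ) = 1 / (1 + exp(−(θ − b)))
P_1 = 1/(1+e^{2.4800}) = 0.0773
P_2 = 1/(1+e^{-1.0000}) = 0.7311
P_3 = 1/(1+e^{3.1700}) = 0.0403
E[score] = 0.0773 + 0.7311 + 0.0403 = 0.8486

0.849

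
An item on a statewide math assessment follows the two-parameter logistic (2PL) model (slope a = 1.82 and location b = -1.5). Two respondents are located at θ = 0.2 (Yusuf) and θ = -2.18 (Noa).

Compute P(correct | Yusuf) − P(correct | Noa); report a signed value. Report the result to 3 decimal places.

0.732

P(θ) = 1 / (1 + exp(−a(θ − b)))
P(Yusuf) = 0.9566  [exponent 3.0940]
P(Noa) = 0.2249  [exponent -1.2376]
Difference = 0.9566 − 0.2249 = 0.7318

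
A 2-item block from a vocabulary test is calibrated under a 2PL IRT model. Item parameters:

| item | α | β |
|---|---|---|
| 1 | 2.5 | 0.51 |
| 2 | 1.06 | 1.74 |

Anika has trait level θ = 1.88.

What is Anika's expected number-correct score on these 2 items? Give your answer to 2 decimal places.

P(θ) = 1 / (1 + exp(−α(θ − β)))
P_1 = 1/(1+e^{-3.4250}) = 0.9685
P_2 = 1/(1+e^{-0.1484}) = 0.5370
E[score] = 0.9685 + 0.5370 = 1.5055

1.51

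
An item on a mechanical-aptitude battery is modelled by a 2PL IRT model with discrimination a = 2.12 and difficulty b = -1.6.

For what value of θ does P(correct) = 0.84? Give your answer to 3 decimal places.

P(θ) = 1 / (1 + exp(−a(θ − b)))
logit = ln(0.8400/0.1600) = 1.6582
θ = b + logit/(a) = -1.6 + 1.6582/2.1200 = -0.8178

-0.818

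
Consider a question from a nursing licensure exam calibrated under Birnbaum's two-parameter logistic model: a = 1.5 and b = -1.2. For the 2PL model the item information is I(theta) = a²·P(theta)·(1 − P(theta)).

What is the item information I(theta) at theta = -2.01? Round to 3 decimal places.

P = 1/(1+e^{1.2150}) = 0.2288
P(1−P) = 0.2288 × 0.7712 = 0.1765
I = a² × P(1−P) = 1.5² × 0.1765 = 0.39704

0.397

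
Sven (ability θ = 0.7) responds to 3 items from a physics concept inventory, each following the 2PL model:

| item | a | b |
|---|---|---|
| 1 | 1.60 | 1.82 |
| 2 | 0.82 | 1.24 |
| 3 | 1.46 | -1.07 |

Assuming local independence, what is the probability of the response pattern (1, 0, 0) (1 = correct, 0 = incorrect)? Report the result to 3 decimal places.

P(θ) = 1 / (1 + exp(−a(θ − b)))
P_1 = 1/(1+e^{1.7920}) = 0.1428
P_2 = 1/(1+e^{0.4428}) = 0.3911
P_3 = 1/(1+e^{-2.5842}) = 0.9298
L = P_1 × (1−P_2) × (1−P_3) = 0.1428 × 0.6089 × 0.0702 = 0.00610

0.006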